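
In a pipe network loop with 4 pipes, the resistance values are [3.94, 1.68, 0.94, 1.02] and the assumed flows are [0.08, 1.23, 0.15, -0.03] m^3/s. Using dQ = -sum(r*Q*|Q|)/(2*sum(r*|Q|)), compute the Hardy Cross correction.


Numerator terms (r*Q*|Q|): 3.94*0.08*|0.08| = 0.0252; 1.68*1.23*|1.23| = 2.5417; 0.94*0.15*|0.15| = 0.0211; 1.02*-0.03*|-0.03| = -0.0009.
Sum of numerator = 2.5871.
Denominator terms (r*|Q|): 3.94*|0.08| = 0.3152; 1.68*|1.23| = 2.0664; 0.94*|0.15| = 0.141; 1.02*|-0.03| = 0.0306.
2 * sum of denominator = 2 * 2.5532 = 5.1064.
dQ = -2.5871 / 5.1064 = -0.5066 m^3/s.

-0.5066


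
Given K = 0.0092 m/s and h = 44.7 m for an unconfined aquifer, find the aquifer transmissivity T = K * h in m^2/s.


Transmissivity is defined as T = K * h.
T = 0.0092 * 44.7
  = 0.4112 m^2/s.

0.4112


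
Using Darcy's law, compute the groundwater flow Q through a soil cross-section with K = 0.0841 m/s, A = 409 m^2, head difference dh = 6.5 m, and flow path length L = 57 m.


Darcy's law: Q = K * A * i, where i = dh/L.
Hydraulic gradient i = 6.5 / 57 = 0.114035.
Q = 0.0841 * 409 * 0.114035
  = 3.9225 m^3/s.

3.9225


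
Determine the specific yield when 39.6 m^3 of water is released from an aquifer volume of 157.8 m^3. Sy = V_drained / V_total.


Specific yield Sy = Volume drained / Total volume.
Sy = 39.6 / 157.8
   = 0.251.

0.251


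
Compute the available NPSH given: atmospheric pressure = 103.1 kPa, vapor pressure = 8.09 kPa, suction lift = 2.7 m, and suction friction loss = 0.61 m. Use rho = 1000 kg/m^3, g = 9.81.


NPSHa = p_atm/(rho*g) - z_s - hf_s - p_vap/(rho*g).
p_atm/(rho*g) = 103.1*1000 / (1000*9.81) = 10.51 m.
p_vap/(rho*g) = 8.09*1000 / (1000*9.81) = 0.825 m.
NPSHa = 10.51 - 2.7 - 0.61 - 0.825
      = 6.38 m.

6.38


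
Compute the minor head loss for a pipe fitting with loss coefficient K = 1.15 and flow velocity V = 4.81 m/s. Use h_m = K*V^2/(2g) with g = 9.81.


Minor loss formula: h_m = K * V^2/(2g).
V^2 = 4.81^2 = 23.1361.
V^2/(2g) = 23.1361 / 19.62 = 1.1792 m.
h_m = 1.15 * 1.1792 = 1.3561 m.

1.3561


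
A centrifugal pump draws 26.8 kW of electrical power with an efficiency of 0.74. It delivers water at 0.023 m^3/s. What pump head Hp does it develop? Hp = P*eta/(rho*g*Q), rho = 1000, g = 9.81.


Pump head formula: Hp = P * eta / (rho * g * Q).
Numerator: P * eta = 26.8 * 1000 * 0.74 = 19832.0 W.
Denominator: rho * g * Q = 1000 * 9.81 * 0.023 = 225.63.
Hp = 19832.0 / 225.63 = 87.9 m.

87.9


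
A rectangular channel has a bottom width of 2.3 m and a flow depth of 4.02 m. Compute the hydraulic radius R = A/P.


For a rectangular section:
Flow area A = b * y = 2.3 * 4.02 = 9.25 m^2.
Wetted perimeter P = b + 2y = 2.3 + 2*4.02 = 10.34 m.
Hydraulic radius R = A/P = 9.25 / 10.34 = 0.8942 m.

0.8942


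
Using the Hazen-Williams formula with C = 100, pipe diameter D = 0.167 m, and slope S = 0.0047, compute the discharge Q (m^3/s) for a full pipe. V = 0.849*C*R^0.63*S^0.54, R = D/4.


For a full circular pipe, R = D/4 = 0.167/4 = 0.0418 m.
V = 0.849 * 100 * 0.0418^0.63 * 0.0047^0.54
  = 0.849 * 100 * 0.135211 * 0.055326
  = 0.6351 m/s.
Pipe area A = pi*D^2/4 = pi*0.167^2/4 = 0.0219 m^2.
Q = A * V = 0.0219 * 0.6351 = 0.0139 m^3/s.

0.0139


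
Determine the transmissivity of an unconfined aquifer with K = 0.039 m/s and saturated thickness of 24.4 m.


Transmissivity is defined as T = K * h.
T = 0.039 * 24.4
  = 0.9516 m^2/s.

0.9516


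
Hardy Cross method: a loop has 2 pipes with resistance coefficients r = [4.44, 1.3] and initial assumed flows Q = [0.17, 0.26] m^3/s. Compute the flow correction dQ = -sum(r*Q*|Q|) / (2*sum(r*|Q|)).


Numerator terms (r*Q*|Q|): 4.44*0.17*|0.17| = 0.1283; 1.3*0.26*|0.26| = 0.0879.
Sum of numerator = 0.2162.
Denominator terms (r*|Q|): 4.44*|0.17| = 0.7548; 1.3*|0.26| = 0.338.
2 * sum of denominator = 2 * 1.0928 = 2.1856.
dQ = -0.2162 / 2.1856 = -0.0989 m^3/s.

-0.0989


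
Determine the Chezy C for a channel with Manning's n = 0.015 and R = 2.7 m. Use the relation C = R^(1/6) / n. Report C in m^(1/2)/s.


The Chezy coefficient relates to Manning's n through C = R^(1/6) / n.
R^(1/6) = 2.7^(1/6) = 1.180032.
C = 1.180032 / 0.015 = 78.67 m^(1/2)/s.

78.67


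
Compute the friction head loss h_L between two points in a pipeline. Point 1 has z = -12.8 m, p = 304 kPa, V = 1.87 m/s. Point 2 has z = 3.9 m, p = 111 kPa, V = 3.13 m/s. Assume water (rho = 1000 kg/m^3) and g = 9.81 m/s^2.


Total head at each section: H = z + p/(rho*g) + V^2/(2g).
H1 = -12.8 + 304*1000/(1000*9.81) + 1.87^2/(2*9.81)
   = -12.8 + 30.989 + 0.1782
   = 18.367 m.
H2 = 3.9 + 111*1000/(1000*9.81) + 3.13^2/(2*9.81)
   = 3.9 + 11.315 + 0.4993
   = 15.714 m.
h_L = H1 - H2 = 18.367 - 15.714 = 2.653 m.

2.653


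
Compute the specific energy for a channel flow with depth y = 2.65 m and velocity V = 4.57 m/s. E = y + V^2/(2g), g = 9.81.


Specific energy E = y + V^2/(2g).
Velocity head = V^2/(2g) = 4.57^2 / (2*9.81) = 20.8849 / 19.62 = 1.0645 m.
E = 2.65 + 1.0645 = 3.7145 m.

3.7145


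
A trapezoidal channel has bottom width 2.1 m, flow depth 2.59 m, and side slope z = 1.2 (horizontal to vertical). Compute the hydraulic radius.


For a trapezoidal section with side slope z:
A = (b + z*y)*y = (2.1 + 1.2*2.59)*2.59 = 13.489 m^2.
P = b + 2*y*sqrt(1 + z^2) = 2.1 + 2*2.59*sqrt(1 + 1.2^2) = 10.191 m.
R = A/P = 13.489 / 10.191 = 1.3235 m.

1.3235


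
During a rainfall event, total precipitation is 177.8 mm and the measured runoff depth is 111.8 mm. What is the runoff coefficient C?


The runoff coefficient C = runoff depth / rainfall depth.
C = 111.8 / 177.8
  = 0.6288.

0.6288


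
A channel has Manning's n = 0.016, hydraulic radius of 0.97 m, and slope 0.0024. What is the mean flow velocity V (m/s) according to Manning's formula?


Manning's equation gives V = (1/n) * R^(2/3) * S^(1/2).
First, compute R^(2/3) = 0.97^(2/3) = 0.9799.
Next, S^(1/2) = 0.0024^(1/2) = 0.04899.
Then 1/n = 1/0.016 = 62.5.
V = 62.5 * 0.9799 * 0.04899 = 3.0003 m/s.

3.0003


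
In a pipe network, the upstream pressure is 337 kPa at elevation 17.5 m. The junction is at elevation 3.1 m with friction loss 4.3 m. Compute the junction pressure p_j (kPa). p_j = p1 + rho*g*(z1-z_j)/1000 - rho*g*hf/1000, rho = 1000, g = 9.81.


Junction pressure: p_j = p1 + rho*g*(z1 - z_j)/1000 - rho*g*hf/1000.
Elevation term = 1000*9.81*(17.5 - 3.1)/1000 = 141.264 kPa.
Friction term = 1000*9.81*4.3/1000 = 42.183 kPa.
p_j = 337 + 141.264 - 42.183 = 436.08 kPa.

436.08


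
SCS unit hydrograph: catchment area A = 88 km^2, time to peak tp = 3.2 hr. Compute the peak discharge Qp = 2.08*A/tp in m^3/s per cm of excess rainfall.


SCS formula: Qp = 2.08 * A / tp.
Qp = 2.08 * 88 / 3.2
   = 183.04 / 3.2
   = 57.2 m^3/s per cm.

57.2


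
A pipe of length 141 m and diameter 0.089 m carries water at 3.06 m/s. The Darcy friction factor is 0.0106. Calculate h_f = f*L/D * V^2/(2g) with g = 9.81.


Darcy-Weisbach equation: h_f = f * (L/D) * V^2/(2g).
f * L/D = 0.0106 * 141/0.089 = 16.7933.
V^2/(2g) = 3.06^2 / (2*9.81) = 9.3636 / 19.62 = 0.4772 m.
h_f = 16.7933 * 0.4772 = 8.015 m.

8.015


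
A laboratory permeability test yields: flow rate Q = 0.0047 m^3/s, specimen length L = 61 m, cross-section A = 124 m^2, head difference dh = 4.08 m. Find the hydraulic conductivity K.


From K = Q*L / (A*dh):
Numerator: Q*L = 0.0047 * 61 = 0.2867.
Denominator: A*dh = 124 * 4.08 = 505.92.
K = 0.2867 / 505.92 = 0.000567 m/s.

0.000567


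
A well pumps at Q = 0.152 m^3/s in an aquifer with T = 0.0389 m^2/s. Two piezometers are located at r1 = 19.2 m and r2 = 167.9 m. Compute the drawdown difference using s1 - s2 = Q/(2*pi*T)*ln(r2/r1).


Thiem equation: s1 - s2 = Q/(2*pi*T) * ln(r2/r1).
ln(r2/r1) = ln(167.9/19.2) = 2.1685.
Q/(2*pi*T) = 0.152 / (2*pi*0.0389) = 0.152 / 0.2444 = 0.6219.
s1 - s2 = 0.6219 * 2.1685 = 1.3485 m.

1.3485


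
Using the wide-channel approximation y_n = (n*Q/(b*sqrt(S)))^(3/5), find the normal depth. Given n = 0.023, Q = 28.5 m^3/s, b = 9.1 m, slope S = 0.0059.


We use the wide-channel approximation y_n = (n*Q/(b*sqrt(S)))^(3/5).
sqrt(S) = sqrt(0.0059) = 0.076811.
Numerator: n*Q = 0.023 * 28.5 = 0.6555.
Denominator: b*sqrt(S) = 9.1 * 0.076811 = 0.69898.
arg = 0.9378.
y_n = 0.9378^(3/5) = 0.9622 m.

0.9622


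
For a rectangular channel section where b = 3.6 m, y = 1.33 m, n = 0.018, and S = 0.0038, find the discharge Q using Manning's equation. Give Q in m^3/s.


For a rectangular channel, the cross-sectional area A = b * y = 3.6 * 1.33 = 4.79 m^2.
The wetted perimeter P = b + 2y = 3.6 + 2*1.33 = 6.26 m.
Hydraulic radius R = A/P = 4.79/6.26 = 0.7649 m.
Velocity V = (1/n)*R^(2/3)*S^(1/2) = (1/0.018)*0.7649^(2/3)*0.0038^(1/2) = 2.8642 m/s.
Discharge Q = A * V = 4.79 * 2.8642 = 13.714 m^3/s.

13.714


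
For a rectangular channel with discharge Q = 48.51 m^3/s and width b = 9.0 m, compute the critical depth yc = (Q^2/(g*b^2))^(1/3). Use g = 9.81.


Using yc = (Q^2 / (g * b^2))^(1/3):
Q^2 = 48.51^2 = 2353.22.
g * b^2 = 9.81 * 9.0^2 = 9.81 * 81.0 = 794.61.
Q^2 / (g*b^2) = 2353.22 / 794.61 = 2.9615.
yc = 2.9615^(1/3) = 1.436 m.

1.436


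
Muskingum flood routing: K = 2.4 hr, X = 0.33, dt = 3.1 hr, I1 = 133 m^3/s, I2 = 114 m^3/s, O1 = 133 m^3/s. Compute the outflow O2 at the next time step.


Muskingum coefficients:
denom = 2*K*(1-X) + dt = 2*2.4*(1-0.33) + 3.1 = 6.316.
C0 = (dt - 2*K*X)/denom = (3.1 - 2*2.4*0.33)/6.316 = 0.24.
C1 = (dt + 2*K*X)/denom = (3.1 + 2*2.4*0.33)/6.316 = 0.7416.
C2 = (2*K*(1-X) - dt)/denom = 0.0184.
O2 = C0*I2 + C1*I1 + C2*O1
   = 0.24*114 + 0.7416*133 + 0.0184*133
   = 128.44 m^3/s.

128.44


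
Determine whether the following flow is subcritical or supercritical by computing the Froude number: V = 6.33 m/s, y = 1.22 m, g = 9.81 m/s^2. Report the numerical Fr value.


The Froude number is defined as Fr = V / sqrt(g*y).
g*y = 9.81 * 1.22 = 11.9682.
sqrt(g*y) = sqrt(11.9682) = 3.4595.
Fr = 6.33 / 3.4595 = 1.8297.
Since Fr > 1, the flow is supercritical.

1.8297


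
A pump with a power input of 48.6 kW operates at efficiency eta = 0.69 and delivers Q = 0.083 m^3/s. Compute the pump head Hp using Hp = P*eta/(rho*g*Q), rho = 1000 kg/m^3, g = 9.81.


Pump head formula: Hp = P * eta / (rho * g * Q).
Numerator: P * eta = 48.6 * 1000 * 0.69 = 33534.0 W.
Denominator: rho * g * Q = 1000 * 9.81 * 0.083 = 814.23.
Hp = 33534.0 / 814.23 = 41.18 m.

41.18


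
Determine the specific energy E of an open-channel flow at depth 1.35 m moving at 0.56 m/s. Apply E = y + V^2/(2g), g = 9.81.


Specific energy E = y + V^2/(2g).
Velocity head = V^2/(2g) = 0.56^2 / (2*9.81) = 0.3136 / 19.62 = 0.016 m.
E = 1.35 + 0.016 = 1.366 m.

1.366


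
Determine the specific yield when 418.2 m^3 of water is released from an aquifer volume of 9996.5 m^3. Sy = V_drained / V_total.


Specific yield Sy = Volume drained / Total volume.
Sy = 418.2 / 9996.5
   = 0.0418.

0.0418


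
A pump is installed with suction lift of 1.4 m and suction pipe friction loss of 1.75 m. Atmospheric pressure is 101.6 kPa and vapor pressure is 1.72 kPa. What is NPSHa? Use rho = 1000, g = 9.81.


NPSHa = p_atm/(rho*g) - z_s - hf_s - p_vap/(rho*g).
p_atm/(rho*g) = 101.6*1000 / (1000*9.81) = 10.357 m.
p_vap/(rho*g) = 1.72*1000 / (1000*9.81) = 0.175 m.
NPSHa = 10.357 - 1.4 - 1.75 - 0.175
      = 7.03 m.

7.03


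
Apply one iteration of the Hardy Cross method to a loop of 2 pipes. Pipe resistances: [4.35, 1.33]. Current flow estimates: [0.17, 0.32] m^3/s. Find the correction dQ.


Numerator terms (r*Q*|Q|): 4.35*0.17*|0.17| = 0.1257; 1.33*0.32*|0.32| = 0.1362.
Sum of numerator = 0.2619.
Denominator terms (r*|Q|): 4.35*|0.17| = 0.7395; 1.33*|0.32| = 0.4256.
2 * sum of denominator = 2 * 1.1651 = 2.3302.
dQ = -0.2619 / 2.3302 = -0.1124 m^3/s.

-0.1124


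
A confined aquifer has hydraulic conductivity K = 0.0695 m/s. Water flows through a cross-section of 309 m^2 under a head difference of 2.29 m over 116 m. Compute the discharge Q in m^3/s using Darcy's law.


Darcy's law: Q = K * A * i, where i = dh/L.
Hydraulic gradient i = 2.29 / 116 = 0.019741.
Q = 0.0695 * 309 * 0.019741
  = 0.424 m^3/s.

0.424


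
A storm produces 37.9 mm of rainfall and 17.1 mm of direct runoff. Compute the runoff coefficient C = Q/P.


The runoff coefficient C = runoff depth / rainfall depth.
C = 17.1 / 37.9
  = 0.4512.

0.4512


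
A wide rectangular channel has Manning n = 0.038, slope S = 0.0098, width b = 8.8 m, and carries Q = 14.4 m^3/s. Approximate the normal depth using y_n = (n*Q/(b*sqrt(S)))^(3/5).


We use the wide-channel approximation y_n = (n*Q/(b*sqrt(S)))^(3/5).
sqrt(S) = sqrt(0.0098) = 0.098995.
Numerator: n*Q = 0.038 * 14.4 = 0.5472.
Denominator: b*sqrt(S) = 8.8 * 0.098995 = 0.871156.
arg = 0.6281.
y_n = 0.6281^(3/5) = 0.7565 m.

0.7565


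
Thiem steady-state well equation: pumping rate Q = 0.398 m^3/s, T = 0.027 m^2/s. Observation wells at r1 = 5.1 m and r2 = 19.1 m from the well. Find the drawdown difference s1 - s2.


Thiem equation: s1 - s2 = Q/(2*pi*T) * ln(r2/r1).
ln(r2/r1) = ln(19.1/5.1) = 1.3204.
Q/(2*pi*T) = 0.398 / (2*pi*0.027) = 0.398 / 0.1696 = 2.3461.
s1 - s2 = 2.3461 * 1.3204 = 3.0979 m.

3.0979


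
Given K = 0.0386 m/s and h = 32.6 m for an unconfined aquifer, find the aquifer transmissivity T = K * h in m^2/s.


Transmissivity is defined as T = K * h.
T = 0.0386 * 32.6
  = 1.2584 m^2/s.

1.2584


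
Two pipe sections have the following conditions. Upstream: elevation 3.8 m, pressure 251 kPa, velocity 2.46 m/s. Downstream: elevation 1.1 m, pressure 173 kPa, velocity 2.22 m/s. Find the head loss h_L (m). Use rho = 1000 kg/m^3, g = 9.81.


Total head at each section: H = z + p/(rho*g) + V^2/(2g).
H1 = 3.8 + 251*1000/(1000*9.81) + 2.46^2/(2*9.81)
   = 3.8 + 25.586 + 0.3084
   = 29.695 m.
H2 = 1.1 + 173*1000/(1000*9.81) + 2.22^2/(2*9.81)
   = 1.1 + 17.635 + 0.2512
   = 18.986 m.
h_L = H1 - H2 = 29.695 - 18.986 = 10.708 m.

10.708


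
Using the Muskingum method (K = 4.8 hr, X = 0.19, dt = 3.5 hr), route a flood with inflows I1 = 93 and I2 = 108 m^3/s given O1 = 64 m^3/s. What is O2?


Muskingum coefficients:
denom = 2*K*(1-X) + dt = 2*4.8*(1-0.19) + 3.5 = 11.276.
C0 = (dt - 2*K*X)/denom = (3.5 - 2*4.8*0.19)/11.276 = 0.1486.
C1 = (dt + 2*K*X)/denom = (3.5 + 2*4.8*0.19)/11.276 = 0.4722.
C2 = (2*K*(1-X) - dt)/denom = 0.3792.
O2 = C0*I2 + C1*I1 + C2*O1
   = 0.1486*108 + 0.4722*93 + 0.3792*64
   = 84.23 m^3/s.

84.23


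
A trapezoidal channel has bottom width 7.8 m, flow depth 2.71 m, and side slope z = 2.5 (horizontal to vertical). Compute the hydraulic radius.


For a trapezoidal section with side slope z:
A = (b + z*y)*y = (7.8 + 2.5*2.71)*2.71 = 39.498 m^2.
P = b + 2*y*sqrt(1 + z^2) = 7.8 + 2*2.71*sqrt(1 + 2.5^2) = 22.394 m.
R = A/P = 39.498 / 22.394 = 1.7638 m.

1.7638


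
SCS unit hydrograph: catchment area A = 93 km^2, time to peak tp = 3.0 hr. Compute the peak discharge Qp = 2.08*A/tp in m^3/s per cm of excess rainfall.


SCS formula: Qp = 2.08 * A / tp.
Qp = 2.08 * 93 / 3.0
   = 193.44 / 3.0
   = 64.48 m^3/s per cm.

64.48


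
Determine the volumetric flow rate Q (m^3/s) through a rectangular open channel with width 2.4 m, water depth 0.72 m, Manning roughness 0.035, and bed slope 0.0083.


For a rectangular channel, the cross-sectional area A = b * y = 2.4 * 0.72 = 1.73 m^2.
The wetted perimeter P = b + 2y = 2.4 + 2*0.72 = 3.84 m.
Hydraulic radius R = A/P = 1.73/3.84 = 0.45 m.
Velocity V = (1/n)*R^(2/3)*S^(1/2) = (1/0.035)*0.45^(2/3)*0.0083^(1/2) = 1.5285 m/s.
Discharge Q = A * V = 1.73 * 1.5285 = 2.641 m^3/s.

2.641


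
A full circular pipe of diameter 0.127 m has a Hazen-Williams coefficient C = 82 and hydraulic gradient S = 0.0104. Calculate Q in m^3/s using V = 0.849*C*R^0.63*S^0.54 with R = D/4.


For a full circular pipe, R = D/4 = 0.127/4 = 0.0318 m.
V = 0.849 * 82 * 0.0318^0.63 * 0.0104^0.54
  = 0.849 * 82 * 0.113789 * 0.084957
  = 0.673 m/s.
Pipe area A = pi*D^2/4 = pi*0.127^2/4 = 0.0127 m^2.
Q = A * V = 0.0127 * 0.673 = 0.0085 m^3/s.

0.0085


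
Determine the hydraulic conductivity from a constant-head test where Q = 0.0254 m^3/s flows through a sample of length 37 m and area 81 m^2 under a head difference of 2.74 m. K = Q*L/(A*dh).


From K = Q*L / (A*dh):
Numerator: Q*L = 0.0254 * 37 = 0.9398.
Denominator: A*dh = 81 * 2.74 = 221.94.
K = 0.9398 / 221.94 = 0.004234 m/s.

0.004234


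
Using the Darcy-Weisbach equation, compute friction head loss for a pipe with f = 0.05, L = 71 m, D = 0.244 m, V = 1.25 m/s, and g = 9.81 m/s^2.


Darcy-Weisbach equation: h_f = f * (L/D) * V^2/(2g).
f * L/D = 0.05 * 71/0.244 = 14.5492.
V^2/(2g) = 1.25^2 / (2*9.81) = 1.5625 / 19.62 = 0.0796 m.
h_f = 14.5492 * 0.0796 = 1.159 m.

1.159


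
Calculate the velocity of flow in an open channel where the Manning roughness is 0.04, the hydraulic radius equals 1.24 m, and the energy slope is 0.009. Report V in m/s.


Manning's equation gives V = (1/n) * R^(2/3) * S^(1/2).
First, compute R^(2/3) = 1.24^(2/3) = 1.1542.
Next, S^(1/2) = 0.009^(1/2) = 0.094868.
Then 1/n = 1/0.04 = 25.0.
V = 25.0 * 1.1542 * 0.094868 = 2.7374 m/s.

2.7374


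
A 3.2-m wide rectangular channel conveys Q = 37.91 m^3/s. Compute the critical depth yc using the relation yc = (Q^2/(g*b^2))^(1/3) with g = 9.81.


Using yc = (Q^2 / (g * b^2))^(1/3):
Q^2 = 37.91^2 = 1437.17.
g * b^2 = 9.81 * 3.2^2 = 9.81 * 10.24 = 100.45.
Q^2 / (g*b^2) = 1437.17 / 100.45 = 14.3073.
yc = 14.3073^(1/3) = 2.4276 m.

2.4276


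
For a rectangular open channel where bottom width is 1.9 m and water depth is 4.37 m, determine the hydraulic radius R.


For a rectangular section:
Flow area A = b * y = 1.9 * 4.37 = 8.3 m^2.
Wetted perimeter P = b + 2y = 1.9 + 2*4.37 = 10.64 m.
Hydraulic radius R = A/P = 8.3 / 10.64 = 0.7804 m.

0.7804


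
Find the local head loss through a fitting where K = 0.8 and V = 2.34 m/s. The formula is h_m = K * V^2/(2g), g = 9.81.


Minor loss formula: h_m = K * V^2/(2g).
V^2 = 2.34^2 = 5.4756.
V^2/(2g) = 5.4756 / 19.62 = 0.2791 m.
h_m = 0.8 * 0.2791 = 0.2233 m.

0.2233


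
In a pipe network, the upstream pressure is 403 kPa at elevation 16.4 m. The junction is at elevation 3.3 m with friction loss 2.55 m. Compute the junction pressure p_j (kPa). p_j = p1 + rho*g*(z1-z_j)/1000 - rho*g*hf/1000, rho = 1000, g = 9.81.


Junction pressure: p_j = p1 + rho*g*(z1 - z_j)/1000 - rho*g*hf/1000.
Elevation term = 1000*9.81*(16.4 - 3.3)/1000 = 128.511 kPa.
Friction term = 1000*9.81*2.55/1000 = 25.015 kPa.
p_j = 403 + 128.511 - 25.015 = 506.5 kPa.

506.5


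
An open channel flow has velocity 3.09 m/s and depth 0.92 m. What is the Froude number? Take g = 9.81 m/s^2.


The Froude number is defined as Fr = V / sqrt(g*y).
g*y = 9.81 * 0.92 = 9.0252.
sqrt(g*y) = sqrt(9.0252) = 3.0042.
Fr = 3.09 / 3.0042 = 1.0286.

1.0286


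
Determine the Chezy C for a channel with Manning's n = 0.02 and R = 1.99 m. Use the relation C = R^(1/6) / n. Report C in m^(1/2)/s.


The Chezy coefficient relates to Manning's n through C = R^(1/6) / n.
R^(1/6) = 1.99^(1/6) = 1.121525.
C = 1.121525 / 0.02 = 56.08 m^(1/2)/s.

56.08


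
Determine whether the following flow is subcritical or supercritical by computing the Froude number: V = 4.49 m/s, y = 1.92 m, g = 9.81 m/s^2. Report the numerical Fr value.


The Froude number is defined as Fr = V / sqrt(g*y).
g*y = 9.81 * 1.92 = 18.8352.
sqrt(g*y) = sqrt(18.8352) = 4.34.
Fr = 4.49 / 4.34 = 1.0346.
Since Fr > 1, the flow is supercritical.

1.0346


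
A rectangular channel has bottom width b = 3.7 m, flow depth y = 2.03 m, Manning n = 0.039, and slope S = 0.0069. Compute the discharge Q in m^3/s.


For a rectangular channel, the cross-sectional area A = b * y = 3.7 * 2.03 = 7.51 m^2.
The wetted perimeter P = b + 2y = 3.7 + 2*2.03 = 7.76 m.
Hydraulic radius R = A/P = 7.51/7.76 = 0.9679 m.
Velocity V = (1/n)*R^(2/3)*S^(1/2) = (1/0.039)*0.9679^(2/3)*0.0069^(1/2) = 2.0841 m/s.
Discharge Q = A * V = 7.51 * 2.0841 = 15.654 m^3/s.

15.654


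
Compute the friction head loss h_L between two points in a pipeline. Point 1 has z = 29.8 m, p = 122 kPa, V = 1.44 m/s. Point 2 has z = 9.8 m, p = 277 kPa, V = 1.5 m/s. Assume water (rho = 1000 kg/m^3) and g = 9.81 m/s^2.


Total head at each section: H = z + p/(rho*g) + V^2/(2g).
H1 = 29.8 + 122*1000/(1000*9.81) + 1.44^2/(2*9.81)
   = 29.8 + 12.436 + 0.1057
   = 42.342 m.
H2 = 9.8 + 277*1000/(1000*9.81) + 1.5^2/(2*9.81)
   = 9.8 + 28.236 + 0.1147
   = 38.151 m.
h_L = H1 - H2 = 42.342 - 38.151 = 4.191 m.

4.191


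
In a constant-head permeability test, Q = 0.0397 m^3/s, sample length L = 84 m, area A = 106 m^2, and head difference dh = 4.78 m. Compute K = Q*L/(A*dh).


From K = Q*L / (A*dh):
Numerator: Q*L = 0.0397 * 84 = 3.3348.
Denominator: A*dh = 106 * 4.78 = 506.68.
K = 3.3348 / 506.68 = 0.006582 m/s.

0.006582


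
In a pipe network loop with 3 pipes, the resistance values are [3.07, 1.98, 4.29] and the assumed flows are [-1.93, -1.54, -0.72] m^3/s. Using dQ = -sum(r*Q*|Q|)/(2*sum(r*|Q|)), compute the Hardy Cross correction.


Numerator terms (r*Q*|Q|): 3.07*-1.93*|-1.93| = -11.4354; 1.98*-1.54*|-1.54| = -4.6958; 4.29*-0.72*|-0.72| = -2.2239.
Sum of numerator = -18.3551.
Denominator terms (r*|Q|): 3.07*|-1.93| = 5.9251; 1.98*|-1.54| = 3.0492; 4.29*|-0.72| = 3.0888.
2 * sum of denominator = 2 * 12.0631 = 24.1262.
dQ = --18.3551 / 24.1262 = 0.7608 m^3/s.

0.7608


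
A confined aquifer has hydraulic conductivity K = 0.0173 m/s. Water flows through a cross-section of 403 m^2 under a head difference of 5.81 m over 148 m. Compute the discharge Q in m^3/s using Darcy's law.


Darcy's law: Q = K * A * i, where i = dh/L.
Hydraulic gradient i = 5.81 / 148 = 0.039257.
Q = 0.0173 * 403 * 0.039257
  = 0.2737 m^3/s.

0.2737


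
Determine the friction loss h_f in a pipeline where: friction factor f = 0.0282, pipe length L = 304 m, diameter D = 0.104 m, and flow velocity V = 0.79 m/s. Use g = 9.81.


Darcy-Weisbach equation: h_f = f * (L/D) * V^2/(2g).
f * L/D = 0.0282 * 304/0.104 = 82.4308.
V^2/(2g) = 0.79^2 / (2*9.81) = 0.6241 / 19.62 = 0.0318 m.
h_f = 82.4308 * 0.0318 = 2.622 m.

2.622


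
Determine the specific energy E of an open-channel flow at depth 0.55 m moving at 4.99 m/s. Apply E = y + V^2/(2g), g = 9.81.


Specific energy E = y + V^2/(2g).
Velocity head = V^2/(2g) = 4.99^2 / (2*9.81) = 24.9001 / 19.62 = 1.2691 m.
E = 0.55 + 1.2691 = 1.8191 m.

1.8191


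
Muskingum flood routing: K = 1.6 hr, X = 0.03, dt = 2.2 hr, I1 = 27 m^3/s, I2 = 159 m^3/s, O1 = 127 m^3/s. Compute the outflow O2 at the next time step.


Muskingum coefficients:
denom = 2*K*(1-X) + dt = 2*1.6*(1-0.03) + 2.2 = 5.304.
C0 = (dt - 2*K*X)/denom = (2.2 - 2*1.6*0.03)/5.304 = 0.3967.
C1 = (dt + 2*K*X)/denom = (2.2 + 2*1.6*0.03)/5.304 = 0.4329.
C2 = (2*K*(1-X) - dt)/denom = 0.1704.
O2 = C0*I2 + C1*I1 + C2*O1
   = 0.3967*159 + 0.4329*27 + 0.1704*127
   = 96.41 m^3/s.

96.41


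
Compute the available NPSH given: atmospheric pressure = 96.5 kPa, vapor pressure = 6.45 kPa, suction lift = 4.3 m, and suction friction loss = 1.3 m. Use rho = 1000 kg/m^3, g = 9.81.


NPSHa = p_atm/(rho*g) - z_s - hf_s - p_vap/(rho*g).
p_atm/(rho*g) = 96.5*1000 / (1000*9.81) = 9.837 m.
p_vap/(rho*g) = 6.45*1000 / (1000*9.81) = 0.657 m.
NPSHa = 9.837 - 4.3 - 1.3 - 0.657
      = 3.58 m.

3.58


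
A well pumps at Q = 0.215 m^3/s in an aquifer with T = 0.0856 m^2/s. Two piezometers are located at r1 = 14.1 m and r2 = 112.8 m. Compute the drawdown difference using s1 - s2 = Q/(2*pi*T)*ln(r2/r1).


Thiem equation: s1 - s2 = Q/(2*pi*T) * ln(r2/r1).
ln(r2/r1) = ln(112.8/14.1) = 2.0794.
Q/(2*pi*T) = 0.215 / (2*pi*0.0856) = 0.215 / 0.5378 = 0.3997.
s1 - s2 = 0.3997 * 2.0794 = 0.8312 m.

0.8312


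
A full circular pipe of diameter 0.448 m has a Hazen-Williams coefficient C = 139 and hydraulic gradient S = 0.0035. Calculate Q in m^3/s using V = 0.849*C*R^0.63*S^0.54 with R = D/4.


For a full circular pipe, R = D/4 = 0.448/4 = 0.112 m.
V = 0.849 * 139 * 0.112^0.63 * 0.0035^0.54
  = 0.849 * 139 * 0.251772 * 0.047184
  = 1.4019 m/s.
Pipe area A = pi*D^2/4 = pi*0.448^2/4 = 0.1576 m^2.
Q = A * V = 0.1576 * 1.4019 = 0.221 m^3/s.

0.221


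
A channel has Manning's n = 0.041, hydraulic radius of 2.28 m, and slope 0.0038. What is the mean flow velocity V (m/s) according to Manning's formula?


Manning's equation gives V = (1/n) * R^(2/3) * S^(1/2).
First, compute R^(2/3) = 2.28^(2/3) = 1.7323.
Next, S^(1/2) = 0.0038^(1/2) = 0.061644.
Then 1/n = 1/0.041 = 24.39.
V = 24.39 * 1.7323 * 0.061644 = 2.6045 m/s.

2.6045


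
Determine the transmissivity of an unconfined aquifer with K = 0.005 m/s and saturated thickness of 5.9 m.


Transmissivity is defined as T = K * h.
T = 0.005 * 5.9
  = 0.0295 m^2/s.

0.0295


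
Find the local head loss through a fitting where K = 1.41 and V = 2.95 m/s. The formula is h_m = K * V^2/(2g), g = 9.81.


Minor loss formula: h_m = K * V^2/(2g).
V^2 = 2.95^2 = 8.7025.
V^2/(2g) = 8.7025 / 19.62 = 0.4436 m.
h_m = 1.41 * 0.4436 = 0.6254 m.

0.6254


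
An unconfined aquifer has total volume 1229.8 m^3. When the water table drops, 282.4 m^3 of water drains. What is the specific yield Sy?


Specific yield Sy = Volume drained / Total volume.
Sy = 282.4 / 1229.8
   = 0.2296.

0.2296


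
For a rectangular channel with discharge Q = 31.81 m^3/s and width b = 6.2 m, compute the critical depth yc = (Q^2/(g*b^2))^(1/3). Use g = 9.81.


Using yc = (Q^2 / (g * b^2))^(1/3):
Q^2 = 31.81^2 = 1011.88.
g * b^2 = 9.81 * 6.2^2 = 9.81 * 38.44 = 377.1.
Q^2 / (g*b^2) = 1011.88 / 377.1 = 2.6833.
yc = 2.6833^(1/3) = 1.3896 m.

1.3896


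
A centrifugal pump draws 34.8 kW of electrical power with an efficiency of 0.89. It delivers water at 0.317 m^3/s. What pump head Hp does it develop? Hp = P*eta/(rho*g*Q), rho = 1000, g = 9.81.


Pump head formula: Hp = P * eta / (rho * g * Q).
Numerator: P * eta = 34.8 * 1000 * 0.89 = 30972.0 W.
Denominator: rho * g * Q = 1000 * 9.81 * 0.317 = 3109.77.
Hp = 30972.0 / 3109.77 = 9.96 m.

9.96


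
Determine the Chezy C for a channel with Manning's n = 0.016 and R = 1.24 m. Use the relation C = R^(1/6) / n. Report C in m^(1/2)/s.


The Chezy coefficient relates to Manning's n through C = R^(1/6) / n.
R^(1/6) = 1.24^(1/6) = 1.036502.
C = 1.036502 / 0.016 = 64.78 m^(1/2)/s.

64.78


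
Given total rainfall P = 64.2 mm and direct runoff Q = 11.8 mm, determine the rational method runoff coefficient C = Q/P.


The runoff coefficient C = runoff depth / rainfall depth.
C = 11.8 / 64.2
  = 0.1838.

0.1838


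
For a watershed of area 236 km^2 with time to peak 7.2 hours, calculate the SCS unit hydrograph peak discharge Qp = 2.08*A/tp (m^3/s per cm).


SCS formula: Qp = 2.08 * A / tp.
Qp = 2.08 * 236 / 7.2
   = 490.88 / 7.2
   = 68.18 m^3/s per cm.

68.18


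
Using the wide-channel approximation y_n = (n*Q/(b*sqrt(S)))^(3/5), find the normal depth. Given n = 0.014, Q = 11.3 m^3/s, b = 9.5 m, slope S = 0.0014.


We use the wide-channel approximation y_n = (n*Q/(b*sqrt(S)))^(3/5).
sqrt(S) = sqrt(0.0014) = 0.037417.
Numerator: n*Q = 0.014 * 11.3 = 0.1582.
Denominator: b*sqrt(S) = 9.5 * 0.037417 = 0.355461.
arg = 0.4451.
y_n = 0.4451^(3/5) = 0.6152 m.

0.6152


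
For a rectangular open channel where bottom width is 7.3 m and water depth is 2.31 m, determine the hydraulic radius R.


For a rectangular section:
Flow area A = b * y = 7.3 * 2.31 = 16.86 m^2.
Wetted perimeter P = b + 2y = 7.3 + 2*2.31 = 11.92 m.
Hydraulic radius R = A/P = 16.86 / 11.92 = 1.4147 m.

1.4147


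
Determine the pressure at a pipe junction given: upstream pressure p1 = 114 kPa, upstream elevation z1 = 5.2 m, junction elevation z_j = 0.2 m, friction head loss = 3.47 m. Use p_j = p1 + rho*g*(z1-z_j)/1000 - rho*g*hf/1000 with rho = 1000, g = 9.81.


Junction pressure: p_j = p1 + rho*g*(z1 - z_j)/1000 - rho*g*hf/1000.
Elevation term = 1000*9.81*(5.2 - 0.2)/1000 = 49.05 kPa.
Friction term = 1000*9.81*3.47/1000 = 34.041 kPa.
p_j = 114 + 49.05 - 34.041 = 129.01 kPa.

129.01


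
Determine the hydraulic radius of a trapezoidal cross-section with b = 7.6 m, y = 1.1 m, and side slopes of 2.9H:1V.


For a trapezoidal section with side slope z:
A = (b + z*y)*y = (7.6 + 2.9*1.1)*1.1 = 11.869 m^2.
P = b + 2*y*sqrt(1 + z^2) = 7.6 + 2*1.1*sqrt(1 + 2.9^2) = 14.349 m.
R = A/P = 11.869 / 14.349 = 0.8272 m.

0.8272


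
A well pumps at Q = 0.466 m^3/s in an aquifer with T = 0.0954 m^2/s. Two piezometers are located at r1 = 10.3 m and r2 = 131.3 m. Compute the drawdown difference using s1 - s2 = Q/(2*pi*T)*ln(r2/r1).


Thiem equation: s1 - s2 = Q/(2*pi*T) * ln(r2/r1).
ln(r2/r1) = ln(131.3/10.3) = 2.5453.
Q/(2*pi*T) = 0.466 / (2*pi*0.0954) = 0.466 / 0.5994 = 0.7774.
s1 - s2 = 0.7774 * 2.5453 = 1.9788 m.

1.9788


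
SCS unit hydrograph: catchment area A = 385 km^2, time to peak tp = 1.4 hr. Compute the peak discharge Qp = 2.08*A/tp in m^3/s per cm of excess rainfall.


SCS formula: Qp = 2.08 * A / tp.
Qp = 2.08 * 385 / 1.4
   = 800.8 / 1.4
   = 572.0 m^3/s per cm.

572.0


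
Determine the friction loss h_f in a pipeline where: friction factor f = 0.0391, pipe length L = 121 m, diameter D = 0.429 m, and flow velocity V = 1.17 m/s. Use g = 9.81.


Darcy-Weisbach equation: h_f = f * (L/D) * V^2/(2g).
f * L/D = 0.0391 * 121/0.429 = 11.0282.
V^2/(2g) = 1.17^2 / (2*9.81) = 1.3689 / 19.62 = 0.0698 m.
h_f = 11.0282 * 0.0698 = 0.769 m.

0.769


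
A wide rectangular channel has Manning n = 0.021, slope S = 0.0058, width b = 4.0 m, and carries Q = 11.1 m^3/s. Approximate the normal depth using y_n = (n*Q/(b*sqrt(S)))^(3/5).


We use the wide-channel approximation y_n = (n*Q/(b*sqrt(S)))^(3/5).
sqrt(S) = sqrt(0.0058) = 0.076158.
Numerator: n*Q = 0.021 * 11.1 = 0.2331.
Denominator: b*sqrt(S) = 4.0 * 0.076158 = 0.304632.
arg = 0.7652.
y_n = 0.7652^(3/5) = 0.8516 m.

0.8516


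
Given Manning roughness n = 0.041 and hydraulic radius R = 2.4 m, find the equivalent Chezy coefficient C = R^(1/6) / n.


The Chezy coefficient relates to Manning's n through C = R^(1/6) / n.
R^(1/6) = 2.4^(1/6) = 1.157094.
C = 1.157094 / 0.041 = 28.22 m^(1/2)/s.

28.22


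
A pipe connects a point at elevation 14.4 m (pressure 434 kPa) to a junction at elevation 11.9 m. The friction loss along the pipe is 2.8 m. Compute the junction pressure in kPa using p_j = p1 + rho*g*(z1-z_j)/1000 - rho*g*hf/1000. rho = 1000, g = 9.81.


Junction pressure: p_j = p1 + rho*g*(z1 - z_j)/1000 - rho*g*hf/1000.
Elevation term = 1000*9.81*(14.4 - 11.9)/1000 = 24.525 kPa.
Friction term = 1000*9.81*2.8/1000 = 27.468 kPa.
p_j = 434 + 24.525 - 27.468 = 431.06 kPa.

431.06


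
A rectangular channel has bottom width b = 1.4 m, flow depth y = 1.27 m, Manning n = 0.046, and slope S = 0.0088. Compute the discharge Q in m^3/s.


For a rectangular channel, the cross-sectional area A = b * y = 1.4 * 1.27 = 1.78 m^2.
The wetted perimeter P = b + 2y = 1.4 + 2*1.27 = 3.94 m.
Hydraulic radius R = A/P = 1.78/3.94 = 0.4513 m.
Velocity V = (1/n)*R^(2/3)*S^(1/2) = (1/0.046)*0.4513^(2/3)*0.0088^(1/2) = 1.1998 m/s.
Discharge Q = A * V = 1.78 * 1.1998 = 2.133 m^3/s.

2.133


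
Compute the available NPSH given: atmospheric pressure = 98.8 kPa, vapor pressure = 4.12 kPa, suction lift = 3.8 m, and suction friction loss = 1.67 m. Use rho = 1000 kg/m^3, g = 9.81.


NPSHa = p_atm/(rho*g) - z_s - hf_s - p_vap/(rho*g).
p_atm/(rho*g) = 98.8*1000 / (1000*9.81) = 10.071 m.
p_vap/(rho*g) = 4.12*1000 / (1000*9.81) = 0.42 m.
NPSHa = 10.071 - 3.8 - 1.67 - 0.42
      = 4.18 m.

4.18


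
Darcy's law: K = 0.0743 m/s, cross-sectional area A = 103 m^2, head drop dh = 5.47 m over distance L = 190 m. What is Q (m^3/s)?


Darcy's law: Q = K * A * i, where i = dh/L.
Hydraulic gradient i = 5.47 / 190 = 0.028789.
Q = 0.0743 * 103 * 0.028789
  = 0.2203 m^3/s.

0.2203


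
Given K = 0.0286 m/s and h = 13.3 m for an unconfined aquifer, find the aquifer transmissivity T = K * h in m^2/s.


Transmissivity is defined as T = K * h.
T = 0.0286 * 13.3
  = 0.3804 m^2/s.

0.3804


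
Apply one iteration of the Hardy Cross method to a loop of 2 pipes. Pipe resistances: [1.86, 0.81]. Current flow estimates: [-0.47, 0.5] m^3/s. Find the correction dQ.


Numerator terms (r*Q*|Q|): 1.86*-0.47*|-0.47| = -0.4109; 0.81*0.5*|0.5| = 0.2025.
Sum of numerator = -0.2084.
Denominator terms (r*|Q|): 1.86*|-0.47| = 0.8742; 0.81*|0.5| = 0.405.
2 * sum of denominator = 2 * 1.2792 = 2.5584.
dQ = --0.2084 / 2.5584 = 0.0814 m^3/s.

0.0814


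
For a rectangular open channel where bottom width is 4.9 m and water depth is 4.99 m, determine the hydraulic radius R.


For a rectangular section:
Flow area A = b * y = 4.9 * 4.99 = 24.45 m^2.
Wetted perimeter P = b + 2y = 4.9 + 2*4.99 = 14.88 m.
Hydraulic radius R = A/P = 24.45 / 14.88 = 1.6432 m.

1.6432


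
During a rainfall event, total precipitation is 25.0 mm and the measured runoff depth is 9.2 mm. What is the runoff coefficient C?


The runoff coefficient C = runoff depth / rainfall depth.
C = 9.2 / 25.0
  = 0.368.

0.368


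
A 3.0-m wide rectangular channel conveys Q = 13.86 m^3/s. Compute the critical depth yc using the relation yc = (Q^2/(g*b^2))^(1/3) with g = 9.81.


Using yc = (Q^2 / (g * b^2))^(1/3):
Q^2 = 13.86^2 = 192.1.
g * b^2 = 9.81 * 3.0^2 = 9.81 * 9.0 = 88.29.
Q^2 / (g*b^2) = 192.1 / 88.29 = 2.1758.
yc = 2.1758^(1/3) = 1.2958 m.

1.2958


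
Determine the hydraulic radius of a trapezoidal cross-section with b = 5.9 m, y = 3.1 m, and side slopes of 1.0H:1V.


For a trapezoidal section with side slope z:
A = (b + z*y)*y = (5.9 + 1.0*3.1)*3.1 = 27.9 m^2.
P = b + 2*y*sqrt(1 + z^2) = 5.9 + 2*3.1*sqrt(1 + 1.0^2) = 14.668 m.
R = A/P = 27.9 / 14.668 = 1.9021 m.

1.9021


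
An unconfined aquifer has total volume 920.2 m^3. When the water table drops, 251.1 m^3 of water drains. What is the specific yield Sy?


Specific yield Sy = Volume drained / Total volume.
Sy = 251.1 / 920.2
   = 0.2729.

0.2729


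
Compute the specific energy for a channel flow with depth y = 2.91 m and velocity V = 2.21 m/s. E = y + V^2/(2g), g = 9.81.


Specific energy E = y + V^2/(2g).
Velocity head = V^2/(2g) = 2.21^2 / (2*9.81) = 4.8841 / 19.62 = 0.2489 m.
E = 2.91 + 0.2489 = 3.1589 m.

3.1589


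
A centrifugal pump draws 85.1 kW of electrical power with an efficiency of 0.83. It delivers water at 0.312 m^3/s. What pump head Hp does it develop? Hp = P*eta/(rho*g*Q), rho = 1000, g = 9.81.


Pump head formula: Hp = P * eta / (rho * g * Q).
Numerator: P * eta = 85.1 * 1000 * 0.83 = 70633.0 W.
Denominator: rho * g * Q = 1000 * 9.81 * 0.312 = 3060.72.
Hp = 70633.0 / 3060.72 = 23.08 m.

23.08


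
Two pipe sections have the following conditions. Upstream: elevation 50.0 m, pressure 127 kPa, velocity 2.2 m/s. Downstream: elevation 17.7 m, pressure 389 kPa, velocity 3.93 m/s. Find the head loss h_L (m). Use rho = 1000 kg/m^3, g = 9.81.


Total head at each section: H = z + p/(rho*g) + V^2/(2g).
H1 = 50.0 + 127*1000/(1000*9.81) + 2.2^2/(2*9.81)
   = 50.0 + 12.946 + 0.2467
   = 63.193 m.
H2 = 17.7 + 389*1000/(1000*9.81) + 3.93^2/(2*9.81)
   = 17.7 + 39.653 + 0.7872
   = 58.141 m.
h_L = H1 - H2 = 63.193 - 58.141 = 5.052 m.

5.052


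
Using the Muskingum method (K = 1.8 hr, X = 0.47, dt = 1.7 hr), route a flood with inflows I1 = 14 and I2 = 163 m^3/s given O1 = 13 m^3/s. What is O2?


Muskingum coefficients:
denom = 2*K*(1-X) + dt = 2*1.8*(1-0.47) + 1.7 = 3.608.
C0 = (dt - 2*K*X)/denom = (1.7 - 2*1.8*0.47)/3.608 = 0.0022.
C1 = (dt + 2*K*X)/denom = (1.7 + 2*1.8*0.47)/3.608 = 0.9401.
C2 = (2*K*(1-X) - dt)/denom = 0.0576.
O2 = C0*I2 + C1*I1 + C2*O1
   = 0.0022*163 + 0.9401*14 + 0.0576*13
   = 14.27 m^3/s.

14.27


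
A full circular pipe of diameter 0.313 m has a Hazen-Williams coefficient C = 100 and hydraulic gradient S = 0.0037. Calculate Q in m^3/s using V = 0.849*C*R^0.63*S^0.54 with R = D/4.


For a full circular pipe, R = D/4 = 0.313/4 = 0.0783 m.
V = 0.849 * 100 * 0.0783^0.63 * 0.0037^0.54
  = 0.849 * 100 * 0.200861 * 0.048622
  = 0.8291 m/s.
Pipe area A = pi*D^2/4 = pi*0.313^2/4 = 0.0769 m^2.
Q = A * V = 0.0769 * 0.8291 = 0.0638 m^3/s.

0.0638


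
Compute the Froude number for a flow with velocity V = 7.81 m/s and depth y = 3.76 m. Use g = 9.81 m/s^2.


The Froude number is defined as Fr = V / sqrt(g*y).
g*y = 9.81 * 3.76 = 36.8856.
sqrt(g*y) = sqrt(36.8856) = 6.0734.
Fr = 7.81 / 6.0734 = 1.2859.

1.2859


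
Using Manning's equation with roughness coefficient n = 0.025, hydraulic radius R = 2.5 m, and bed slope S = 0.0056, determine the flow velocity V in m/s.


Manning's equation gives V = (1/n) * R^(2/3) * S^(1/2).
First, compute R^(2/3) = 2.5^(2/3) = 1.842.
Next, S^(1/2) = 0.0056^(1/2) = 0.074833.
Then 1/n = 1/0.025 = 40.0.
V = 40.0 * 1.842 * 0.074833 = 5.5138 m/s.

5.5138


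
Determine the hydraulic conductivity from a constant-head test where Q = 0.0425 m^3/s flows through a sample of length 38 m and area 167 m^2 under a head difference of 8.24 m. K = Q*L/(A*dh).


From K = Q*L / (A*dh):
Numerator: Q*L = 0.0425 * 38 = 1.615.
Denominator: A*dh = 167 * 8.24 = 1376.08.
K = 1.615 / 1376.08 = 0.001174 m/s.

0.001174


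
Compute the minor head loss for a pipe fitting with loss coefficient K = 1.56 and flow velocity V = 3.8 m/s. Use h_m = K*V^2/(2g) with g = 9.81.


Minor loss formula: h_m = K * V^2/(2g).
V^2 = 3.8^2 = 14.44.
V^2/(2g) = 14.44 / 19.62 = 0.736 m.
h_m = 1.56 * 0.736 = 1.1481 m.

1.1481


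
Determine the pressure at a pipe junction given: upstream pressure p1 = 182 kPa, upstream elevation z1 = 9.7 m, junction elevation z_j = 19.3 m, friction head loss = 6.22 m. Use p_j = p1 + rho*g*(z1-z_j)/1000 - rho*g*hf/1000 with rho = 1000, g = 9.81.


Junction pressure: p_j = p1 + rho*g*(z1 - z_j)/1000 - rho*g*hf/1000.
Elevation term = 1000*9.81*(9.7 - 19.3)/1000 = -94.176 kPa.
Friction term = 1000*9.81*6.22/1000 = 61.018 kPa.
p_j = 182 + -94.176 - 61.018 = 26.81 kPa.

26.81


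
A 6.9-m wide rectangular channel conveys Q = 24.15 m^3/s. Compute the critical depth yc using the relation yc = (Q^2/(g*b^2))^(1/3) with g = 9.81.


Using yc = (Q^2 / (g * b^2))^(1/3):
Q^2 = 24.15^2 = 583.22.
g * b^2 = 9.81 * 6.9^2 = 9.81 * 47.61 = 467.05.
Q^2 / (g*b^2) = 583.22 / 467.05 = 1.2487.
yc = 1.2487^(1/3) = 1.0769 m.

1.0769


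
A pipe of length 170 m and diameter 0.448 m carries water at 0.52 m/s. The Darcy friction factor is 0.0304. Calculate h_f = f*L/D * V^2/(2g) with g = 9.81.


Darcy-Weisbach equation: h_f = f * (L/D) * V^2/(2g).
f * L/D = 0.0304 * 170/0.448 = 11.5357.
V^2/(2g) = 0.52^2 / (2*9.81) = 0.2704 / 19.62 = 0.0138 m.
h_f = 11.5357 * 0.0138 = 0.159 m.

0.159


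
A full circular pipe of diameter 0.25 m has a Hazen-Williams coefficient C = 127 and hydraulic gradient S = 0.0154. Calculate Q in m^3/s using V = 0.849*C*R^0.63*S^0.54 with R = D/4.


For a full circular pipe, R = D/4 = 0.25/4 = 0.0625 m.
V = 0.849 * 127 * 0.0625^0.63 * 0.0154^0.54
  = 0.849 * 127 * 0.174343 * 0.105017
  = 1.9741 m/s.
Pipe area A = pi*D^2/4 = pi*0.25^2/4 = 0.0491 m^2.
Q = A * V = 0.0491 * 1.9741 = 0.0969 m^3/s.

0.0969


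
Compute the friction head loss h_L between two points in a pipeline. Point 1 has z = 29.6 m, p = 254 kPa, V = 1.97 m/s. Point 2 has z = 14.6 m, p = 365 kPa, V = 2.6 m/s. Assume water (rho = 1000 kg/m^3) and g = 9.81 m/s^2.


Total head at each section: H = z + p/(rho*g) + V^2/(2g).
H1 = 29.6 + 254*1000/(1000*9.81) + 1.97^2/(2*9.81)
   = 29.6 + 25.892 + 0.1978
   = 55.69 m.
H2 = 14.6 + 365*1000/(1000*9.81) + 2.6^2/(2*9.81)
   = 14.6 + 37.207 + 0.3445
   = 52.151 m.
h_L = H1 - H2 = 55.69 - 52.151 = 3.538 m.

3.538


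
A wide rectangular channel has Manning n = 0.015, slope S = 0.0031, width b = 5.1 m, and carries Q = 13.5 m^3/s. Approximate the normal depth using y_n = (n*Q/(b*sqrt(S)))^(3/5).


We use the wide-channel approximation y_n = (n*Q/(b*sqrt(S)))^(3/5).
sqrt(S) = sqrt(0.0031) = 0.055678.
Numerator: n*Q = 0.015 * 13.5 = 0.2025.
Denominator: b*sqrt(S) = 5.1 * 0.055678 = 0.283958.
arg = 0.7131.
y_n = 0.7131^(3/5) = 0.8164 m.

0.8164
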